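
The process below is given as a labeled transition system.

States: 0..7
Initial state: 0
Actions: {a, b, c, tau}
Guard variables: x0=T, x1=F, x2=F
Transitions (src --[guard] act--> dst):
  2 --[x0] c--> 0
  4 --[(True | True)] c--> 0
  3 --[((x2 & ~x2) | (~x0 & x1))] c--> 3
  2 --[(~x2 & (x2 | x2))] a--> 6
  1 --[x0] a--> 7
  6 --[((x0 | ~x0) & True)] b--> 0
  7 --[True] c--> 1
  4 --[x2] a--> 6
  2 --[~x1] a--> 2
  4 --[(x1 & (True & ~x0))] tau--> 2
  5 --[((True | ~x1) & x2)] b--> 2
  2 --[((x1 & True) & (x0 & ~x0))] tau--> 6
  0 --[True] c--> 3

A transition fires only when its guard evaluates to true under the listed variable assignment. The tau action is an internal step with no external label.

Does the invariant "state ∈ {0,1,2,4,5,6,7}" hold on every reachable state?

Answer: INVARIANT VIOLATED at state 3

Trace:
Safe = {0,1,2,4,5,6,7}
R = {0,3}
  0: safe
  3: outside
witness against invariant: c → 3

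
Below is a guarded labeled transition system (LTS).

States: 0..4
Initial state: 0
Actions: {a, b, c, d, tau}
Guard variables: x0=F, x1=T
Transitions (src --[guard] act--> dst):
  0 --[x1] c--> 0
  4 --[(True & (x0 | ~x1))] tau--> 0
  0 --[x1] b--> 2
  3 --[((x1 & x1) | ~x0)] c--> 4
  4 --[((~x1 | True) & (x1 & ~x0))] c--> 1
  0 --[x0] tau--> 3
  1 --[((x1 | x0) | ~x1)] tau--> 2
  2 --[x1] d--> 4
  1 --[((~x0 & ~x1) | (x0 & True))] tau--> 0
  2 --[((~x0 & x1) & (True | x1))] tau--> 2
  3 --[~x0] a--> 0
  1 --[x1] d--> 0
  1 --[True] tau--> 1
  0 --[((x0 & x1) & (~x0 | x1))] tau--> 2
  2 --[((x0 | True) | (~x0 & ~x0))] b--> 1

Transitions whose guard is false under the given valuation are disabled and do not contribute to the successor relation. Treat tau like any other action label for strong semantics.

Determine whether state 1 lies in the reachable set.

After dropping false guards: 11 live edges.
depth 0: {0}
depth 1: {2}  now seen {0,2}
depth 2: {1,4}  now seen {0,1,2,4}
Reachable = {0,1,2,4}
Path to 1: b·b

Answer: REACHABLE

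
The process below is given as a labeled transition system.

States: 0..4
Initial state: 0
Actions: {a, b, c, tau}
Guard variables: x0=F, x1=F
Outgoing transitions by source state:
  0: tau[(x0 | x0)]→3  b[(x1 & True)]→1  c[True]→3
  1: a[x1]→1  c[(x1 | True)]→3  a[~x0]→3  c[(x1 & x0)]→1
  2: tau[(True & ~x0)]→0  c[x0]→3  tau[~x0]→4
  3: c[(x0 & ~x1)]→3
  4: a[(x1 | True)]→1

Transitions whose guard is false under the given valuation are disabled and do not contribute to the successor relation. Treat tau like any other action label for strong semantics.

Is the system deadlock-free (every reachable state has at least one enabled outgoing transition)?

Reachable = {0,3}
  0: c→3  [deg 1]
  3: ∅  [STUCK]
trace reaching 3: c

Answer: DEADLOCK at state 3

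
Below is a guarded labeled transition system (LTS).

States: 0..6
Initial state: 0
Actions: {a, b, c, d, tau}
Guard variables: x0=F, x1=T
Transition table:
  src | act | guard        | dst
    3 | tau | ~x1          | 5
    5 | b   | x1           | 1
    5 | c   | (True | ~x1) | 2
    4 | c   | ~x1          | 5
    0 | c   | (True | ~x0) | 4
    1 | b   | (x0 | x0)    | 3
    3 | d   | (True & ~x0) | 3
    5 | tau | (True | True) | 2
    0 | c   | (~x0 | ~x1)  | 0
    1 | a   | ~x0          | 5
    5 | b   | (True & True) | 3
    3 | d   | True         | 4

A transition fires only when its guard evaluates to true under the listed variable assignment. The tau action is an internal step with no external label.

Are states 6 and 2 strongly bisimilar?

Answer: BISIMILAR

Analysis:
Compute ~ classes (split until stable):
  P[0] = {{0,1,2,3,4,5,6}}
  P[1] = {{0},{1},{2,4,6},{3},{5}}
5 equivalence class(es) (converged in 2)
6∈{2,4,6}, 2∈{2,4,6}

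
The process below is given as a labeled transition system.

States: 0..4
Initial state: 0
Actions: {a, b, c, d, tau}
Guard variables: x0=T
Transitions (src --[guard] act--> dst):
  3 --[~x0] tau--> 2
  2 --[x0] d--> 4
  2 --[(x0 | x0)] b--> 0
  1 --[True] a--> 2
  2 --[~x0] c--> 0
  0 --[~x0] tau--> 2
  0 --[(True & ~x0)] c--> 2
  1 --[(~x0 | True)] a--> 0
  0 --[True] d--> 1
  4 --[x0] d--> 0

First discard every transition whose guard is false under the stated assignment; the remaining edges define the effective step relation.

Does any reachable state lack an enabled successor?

Reach set: {0,1,2,4}
  0: d→1  [1 exit(s)]
  1: a→0  a→2  [2 exit(s)]
  2: b→0  d→4  [2 exit(s)]
  4: d→0  [1 exit(s)]

Answer: DEADLOCK-FREE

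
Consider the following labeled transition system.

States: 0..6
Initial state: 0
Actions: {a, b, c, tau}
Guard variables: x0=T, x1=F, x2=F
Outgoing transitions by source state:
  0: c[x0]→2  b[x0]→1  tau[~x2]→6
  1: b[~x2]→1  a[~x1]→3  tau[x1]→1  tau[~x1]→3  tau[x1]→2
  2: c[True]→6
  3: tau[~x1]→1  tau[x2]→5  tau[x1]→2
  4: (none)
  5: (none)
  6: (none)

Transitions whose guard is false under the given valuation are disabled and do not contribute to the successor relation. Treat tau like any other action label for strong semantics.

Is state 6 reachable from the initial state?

Answer: REACHABLE

Trace:
Guard filter leaves 8 enabled edge(s).
depth 0: {0}
depth 1: {1,2,6}  now seen {0,1,2,6}
depth 2: {3}  now seen {0,1,2,3,6}
Reach set: {0,1,2,3,6}
trace reaching 6: tau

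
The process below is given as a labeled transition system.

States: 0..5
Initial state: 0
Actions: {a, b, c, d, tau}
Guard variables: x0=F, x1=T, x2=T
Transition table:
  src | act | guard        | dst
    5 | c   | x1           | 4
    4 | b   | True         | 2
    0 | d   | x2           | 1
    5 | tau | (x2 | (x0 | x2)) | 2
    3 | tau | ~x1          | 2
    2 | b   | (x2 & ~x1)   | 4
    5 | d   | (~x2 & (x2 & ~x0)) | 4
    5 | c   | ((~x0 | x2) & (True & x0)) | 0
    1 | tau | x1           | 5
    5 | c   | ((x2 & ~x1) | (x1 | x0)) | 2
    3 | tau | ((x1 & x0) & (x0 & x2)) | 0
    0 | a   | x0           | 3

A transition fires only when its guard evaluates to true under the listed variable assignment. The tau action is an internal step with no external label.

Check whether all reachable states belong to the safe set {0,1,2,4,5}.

Answer: INVARIANT HOLDS

Working:
Allowed set {0,1,2,4,5}
R = {0,1,2,4,5}
  0: ok
  1: ok
  2: ok
  4: ok
  5: ok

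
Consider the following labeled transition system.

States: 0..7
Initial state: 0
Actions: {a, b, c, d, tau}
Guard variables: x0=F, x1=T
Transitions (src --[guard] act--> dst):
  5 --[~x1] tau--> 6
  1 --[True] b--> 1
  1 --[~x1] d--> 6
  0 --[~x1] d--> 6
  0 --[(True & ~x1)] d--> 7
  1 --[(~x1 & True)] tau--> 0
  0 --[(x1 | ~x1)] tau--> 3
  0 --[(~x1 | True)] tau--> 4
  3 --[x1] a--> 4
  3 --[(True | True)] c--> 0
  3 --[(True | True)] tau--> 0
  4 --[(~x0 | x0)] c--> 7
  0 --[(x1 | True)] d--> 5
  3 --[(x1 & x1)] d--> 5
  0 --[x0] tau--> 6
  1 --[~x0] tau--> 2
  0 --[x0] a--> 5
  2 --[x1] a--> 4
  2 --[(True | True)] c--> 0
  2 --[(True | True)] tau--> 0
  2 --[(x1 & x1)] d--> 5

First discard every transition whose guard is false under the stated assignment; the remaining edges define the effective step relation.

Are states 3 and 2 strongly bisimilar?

Answer: BISIMILAR

Trace:
Refine partition for ~:
  P[0] = {{0,1,2,3,4,5,6,7}}
  P[1] = {{0},{1},{2,3},{4},{5,6,7}}
stable after 2 split(s): 5 block(s)
class of 3: {2,3}; class of 2: {2,3}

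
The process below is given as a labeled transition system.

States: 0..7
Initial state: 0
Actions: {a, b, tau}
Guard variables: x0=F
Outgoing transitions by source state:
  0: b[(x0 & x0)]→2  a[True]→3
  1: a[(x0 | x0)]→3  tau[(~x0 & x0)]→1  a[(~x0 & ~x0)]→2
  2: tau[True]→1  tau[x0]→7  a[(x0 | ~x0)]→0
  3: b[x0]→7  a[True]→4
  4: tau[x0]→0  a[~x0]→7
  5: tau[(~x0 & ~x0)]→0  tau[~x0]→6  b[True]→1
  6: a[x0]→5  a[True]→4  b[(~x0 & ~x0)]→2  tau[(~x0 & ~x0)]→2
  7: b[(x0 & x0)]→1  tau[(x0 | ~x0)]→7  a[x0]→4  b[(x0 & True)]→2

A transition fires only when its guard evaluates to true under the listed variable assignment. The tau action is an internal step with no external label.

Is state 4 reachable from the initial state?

13 transition(s) survive guard evaluation.
Layer 0: {0}
Layer 1: {3}  now seen {0,3}
Layer 2: {4}  now seen {0,3,4}
Layer 3: {7}  now seen {0,3,4,7}
Reach set: {0,3,4,7}
witness 4: a·a

Answer: REACHABLE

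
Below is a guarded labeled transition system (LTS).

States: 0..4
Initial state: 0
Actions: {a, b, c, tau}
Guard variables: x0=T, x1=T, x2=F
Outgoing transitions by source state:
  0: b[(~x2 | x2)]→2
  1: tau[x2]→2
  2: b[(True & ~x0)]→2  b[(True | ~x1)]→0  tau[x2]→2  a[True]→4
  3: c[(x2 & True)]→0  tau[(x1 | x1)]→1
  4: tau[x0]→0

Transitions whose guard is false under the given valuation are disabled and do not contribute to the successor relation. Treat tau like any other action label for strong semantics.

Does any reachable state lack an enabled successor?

Answer: DEADLOCK-FREE

Analysis:
Reach set: {0,2,4}
  0: b→2  [1 out]
  2: a→4  b→0  [2 out]
  4: tau→0  [1 out]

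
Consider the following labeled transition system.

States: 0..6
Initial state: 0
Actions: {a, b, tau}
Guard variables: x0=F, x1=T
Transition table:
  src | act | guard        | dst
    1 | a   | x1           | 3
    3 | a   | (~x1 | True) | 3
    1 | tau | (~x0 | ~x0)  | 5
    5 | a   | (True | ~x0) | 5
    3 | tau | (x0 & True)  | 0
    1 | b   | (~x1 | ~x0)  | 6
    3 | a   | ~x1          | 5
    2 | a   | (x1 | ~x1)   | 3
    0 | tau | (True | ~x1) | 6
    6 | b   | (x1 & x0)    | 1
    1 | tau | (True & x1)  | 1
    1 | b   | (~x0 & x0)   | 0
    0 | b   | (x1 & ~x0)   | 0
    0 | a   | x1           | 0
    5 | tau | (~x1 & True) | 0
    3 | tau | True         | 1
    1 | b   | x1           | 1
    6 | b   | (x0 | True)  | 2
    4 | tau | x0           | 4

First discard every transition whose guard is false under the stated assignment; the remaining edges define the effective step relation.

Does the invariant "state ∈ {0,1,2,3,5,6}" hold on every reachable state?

Answer: INVARIANT HOLDS

Trace:
Allowed set {0,1,2,3,5,6}
Reach set: {0,1,2,3,5,6}
  0: safe
  1: safe
  2: safe
  3: safe
  5: safe
  6: safe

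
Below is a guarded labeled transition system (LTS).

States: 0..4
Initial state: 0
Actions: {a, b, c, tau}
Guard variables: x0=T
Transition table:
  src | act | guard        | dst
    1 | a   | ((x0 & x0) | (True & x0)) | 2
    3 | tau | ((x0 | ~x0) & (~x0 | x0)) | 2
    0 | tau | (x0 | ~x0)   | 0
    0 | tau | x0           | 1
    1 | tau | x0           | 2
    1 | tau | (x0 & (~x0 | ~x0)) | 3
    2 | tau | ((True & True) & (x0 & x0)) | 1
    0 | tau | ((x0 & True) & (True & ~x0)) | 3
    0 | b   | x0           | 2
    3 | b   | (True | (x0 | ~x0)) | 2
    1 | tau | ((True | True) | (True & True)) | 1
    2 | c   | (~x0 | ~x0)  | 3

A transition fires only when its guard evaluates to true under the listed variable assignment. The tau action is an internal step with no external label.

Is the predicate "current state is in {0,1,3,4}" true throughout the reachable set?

Answer: INVARIANT VIOLATED at state 2

Working:
Safe = {0,1,3,4}
R = {0,1,2}
  0: ✓
  1: ✓
  2: ✗ unsafe
reach 2 via b — violates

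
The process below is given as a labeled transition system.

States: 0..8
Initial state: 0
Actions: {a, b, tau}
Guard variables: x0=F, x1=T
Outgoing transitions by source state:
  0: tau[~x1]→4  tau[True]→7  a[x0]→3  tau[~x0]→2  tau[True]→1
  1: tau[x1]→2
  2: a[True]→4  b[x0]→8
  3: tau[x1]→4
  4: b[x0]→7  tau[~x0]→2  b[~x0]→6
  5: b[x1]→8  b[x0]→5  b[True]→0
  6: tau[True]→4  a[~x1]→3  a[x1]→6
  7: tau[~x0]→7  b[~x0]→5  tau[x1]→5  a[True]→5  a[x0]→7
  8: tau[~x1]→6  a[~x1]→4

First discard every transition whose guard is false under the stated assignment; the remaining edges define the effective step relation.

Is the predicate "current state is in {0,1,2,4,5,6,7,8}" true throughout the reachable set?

Answer: INVARIANT HOLDS

Working:
Allowed set {0,1,2,4,5,6,7,8}
Reach set: {0,1,2,4,5,6,7,8}
  0: ✓
  1: ✓
  2: ✓
  4: ✓
  5: ✓
  6: ✓
  7: ✓
  8: ✓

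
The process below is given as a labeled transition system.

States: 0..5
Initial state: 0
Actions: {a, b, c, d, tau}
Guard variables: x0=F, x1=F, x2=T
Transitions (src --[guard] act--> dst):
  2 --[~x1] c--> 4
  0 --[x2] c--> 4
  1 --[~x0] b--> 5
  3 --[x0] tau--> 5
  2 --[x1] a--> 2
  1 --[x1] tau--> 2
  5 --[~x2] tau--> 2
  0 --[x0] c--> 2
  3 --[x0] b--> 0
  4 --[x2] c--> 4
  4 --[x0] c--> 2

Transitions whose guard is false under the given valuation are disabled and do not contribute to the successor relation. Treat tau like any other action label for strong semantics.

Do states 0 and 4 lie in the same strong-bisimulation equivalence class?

Refine partition for ~:
  π0 = {{0,1,2,3,4,5}}
  π1 = {{0,2,4},{1},{3,5}}
Fixed point at round 2; 3 class(es).
class of 0: {0,2,4}; class of 4: {0,2,4}

Answer: BISIMILAR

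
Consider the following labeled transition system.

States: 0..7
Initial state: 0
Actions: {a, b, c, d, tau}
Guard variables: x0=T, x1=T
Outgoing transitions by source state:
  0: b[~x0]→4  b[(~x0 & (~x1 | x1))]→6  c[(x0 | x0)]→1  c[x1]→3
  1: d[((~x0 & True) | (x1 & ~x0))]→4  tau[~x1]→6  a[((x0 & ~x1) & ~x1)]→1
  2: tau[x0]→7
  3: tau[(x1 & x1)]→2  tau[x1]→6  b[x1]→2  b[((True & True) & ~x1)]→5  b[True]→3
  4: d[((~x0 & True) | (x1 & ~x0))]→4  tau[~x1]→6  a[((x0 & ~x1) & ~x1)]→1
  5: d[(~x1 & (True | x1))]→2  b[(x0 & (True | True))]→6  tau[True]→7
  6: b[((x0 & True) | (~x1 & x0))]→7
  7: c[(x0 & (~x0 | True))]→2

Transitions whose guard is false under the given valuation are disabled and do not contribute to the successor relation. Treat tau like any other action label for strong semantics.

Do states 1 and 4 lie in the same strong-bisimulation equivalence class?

Answer: BISIMILAR

Analysis:
Bisimulation quotient by refinement:
  π0 = {{0,1,2,3,4,5,6,7}}
  π1 = {{0,7},{1,4},{2},{3,5},{6}}
  π2 = {{0},{1,4},{2},{3},{5},{6},{7}}
Fixed point at round 3; 7 class(es).
[1]={1,4}  [4]={1,4}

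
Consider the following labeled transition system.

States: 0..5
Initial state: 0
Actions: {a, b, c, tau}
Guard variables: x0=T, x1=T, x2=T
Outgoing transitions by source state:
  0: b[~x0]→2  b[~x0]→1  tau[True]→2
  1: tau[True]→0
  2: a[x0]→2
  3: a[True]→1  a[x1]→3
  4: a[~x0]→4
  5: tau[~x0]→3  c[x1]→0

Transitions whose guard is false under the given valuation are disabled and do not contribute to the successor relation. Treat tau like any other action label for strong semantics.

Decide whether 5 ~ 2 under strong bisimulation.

Bisimulation quotient by refinement:
  π0 = {{0,1,2,3,4,5}}
  π1 = {{0,1},{2,3},{4},{5}}
  π2 = {{0},{1},{2},{3},{4},{5}}
6 equivalence class(es) (converged in 3)
[5]={5}  [2]={2}

Answer: NOT BISIMILAR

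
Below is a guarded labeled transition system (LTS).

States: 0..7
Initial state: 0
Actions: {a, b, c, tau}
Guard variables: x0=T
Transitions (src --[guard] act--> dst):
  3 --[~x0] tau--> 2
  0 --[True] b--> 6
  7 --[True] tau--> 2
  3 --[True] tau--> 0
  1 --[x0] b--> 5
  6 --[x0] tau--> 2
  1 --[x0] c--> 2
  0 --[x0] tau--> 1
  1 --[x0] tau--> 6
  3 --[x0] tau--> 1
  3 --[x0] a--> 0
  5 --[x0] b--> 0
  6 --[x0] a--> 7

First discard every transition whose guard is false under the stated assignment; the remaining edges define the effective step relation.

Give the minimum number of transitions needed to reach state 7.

Answer: 2

Working:
Layered search for 7:
  Layer 0: {0}
  Layer 1: {1,6}
  Layer 2: {2,5,7}
7 enters at depth 2; path b·a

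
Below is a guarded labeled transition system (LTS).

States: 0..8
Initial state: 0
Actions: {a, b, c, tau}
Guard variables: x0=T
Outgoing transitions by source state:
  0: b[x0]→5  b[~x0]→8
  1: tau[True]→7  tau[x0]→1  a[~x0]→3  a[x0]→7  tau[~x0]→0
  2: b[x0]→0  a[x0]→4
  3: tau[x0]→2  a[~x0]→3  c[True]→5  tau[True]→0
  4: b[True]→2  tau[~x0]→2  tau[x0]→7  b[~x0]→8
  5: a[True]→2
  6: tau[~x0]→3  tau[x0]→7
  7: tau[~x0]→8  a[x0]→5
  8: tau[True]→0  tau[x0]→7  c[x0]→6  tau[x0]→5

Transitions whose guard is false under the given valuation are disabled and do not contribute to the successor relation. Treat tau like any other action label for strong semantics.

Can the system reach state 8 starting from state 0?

Answer: UNREACHABLE

Analysis:
After dropping false guards: 18 live edges.
depth 0: {0}
depth 1: {5}  total {0,5}
depth 2: {2}  total {0,2,5}
depth 3: {4}  total {0,2,4,5}
depth 4: {7}  total {0,2,4,5,7}
R = {0,2,4,5,7}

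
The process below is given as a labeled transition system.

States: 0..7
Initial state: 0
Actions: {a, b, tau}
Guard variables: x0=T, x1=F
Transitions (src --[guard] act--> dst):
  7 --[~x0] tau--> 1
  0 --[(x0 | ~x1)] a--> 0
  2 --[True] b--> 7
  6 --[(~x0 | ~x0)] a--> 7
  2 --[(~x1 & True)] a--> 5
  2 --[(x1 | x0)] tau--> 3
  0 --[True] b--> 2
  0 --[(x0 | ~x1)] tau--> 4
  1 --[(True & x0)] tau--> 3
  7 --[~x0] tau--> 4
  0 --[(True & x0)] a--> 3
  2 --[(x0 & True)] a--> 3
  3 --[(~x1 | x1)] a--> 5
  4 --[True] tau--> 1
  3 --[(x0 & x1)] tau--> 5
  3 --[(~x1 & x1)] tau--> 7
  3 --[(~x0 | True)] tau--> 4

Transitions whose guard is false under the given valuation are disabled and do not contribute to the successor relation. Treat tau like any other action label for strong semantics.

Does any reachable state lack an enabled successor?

Reach set: {0,1,2,3,4,5,7}
  0: a→0  a→3  b→2  tau→4  [4 exit(s)]
  1: tau→3  [1 exit(s)]
  2: a→3  a→5  b→7  tau→3  [4 exit(s)]
  3: a→5  tau→4  [2 exit(s)]
  4: tau→1  [1 exit(s)]
  5: ∅  [no exit]
  7: ∅  [no exit]
trace reaching 5: a·a

Answer: DEADLOCK at state 5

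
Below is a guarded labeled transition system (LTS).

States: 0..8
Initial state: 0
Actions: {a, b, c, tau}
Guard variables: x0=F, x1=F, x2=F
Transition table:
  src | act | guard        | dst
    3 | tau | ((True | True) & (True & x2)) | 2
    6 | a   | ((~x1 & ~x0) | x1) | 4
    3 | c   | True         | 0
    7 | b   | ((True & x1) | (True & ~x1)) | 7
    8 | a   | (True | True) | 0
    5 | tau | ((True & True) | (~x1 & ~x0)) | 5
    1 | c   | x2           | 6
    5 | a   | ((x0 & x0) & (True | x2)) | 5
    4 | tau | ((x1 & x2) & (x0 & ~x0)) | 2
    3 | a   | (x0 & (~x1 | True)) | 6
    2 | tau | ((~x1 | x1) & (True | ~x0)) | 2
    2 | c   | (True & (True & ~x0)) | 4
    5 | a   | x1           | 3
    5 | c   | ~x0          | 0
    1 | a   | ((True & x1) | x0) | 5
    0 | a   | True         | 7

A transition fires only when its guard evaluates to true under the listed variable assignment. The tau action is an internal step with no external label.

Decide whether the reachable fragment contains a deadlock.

Answer: DEADLOCK-FREE

Working:
R = {0,7}
  0: a→7  [deg 1]
  7: b→7  [deg 1]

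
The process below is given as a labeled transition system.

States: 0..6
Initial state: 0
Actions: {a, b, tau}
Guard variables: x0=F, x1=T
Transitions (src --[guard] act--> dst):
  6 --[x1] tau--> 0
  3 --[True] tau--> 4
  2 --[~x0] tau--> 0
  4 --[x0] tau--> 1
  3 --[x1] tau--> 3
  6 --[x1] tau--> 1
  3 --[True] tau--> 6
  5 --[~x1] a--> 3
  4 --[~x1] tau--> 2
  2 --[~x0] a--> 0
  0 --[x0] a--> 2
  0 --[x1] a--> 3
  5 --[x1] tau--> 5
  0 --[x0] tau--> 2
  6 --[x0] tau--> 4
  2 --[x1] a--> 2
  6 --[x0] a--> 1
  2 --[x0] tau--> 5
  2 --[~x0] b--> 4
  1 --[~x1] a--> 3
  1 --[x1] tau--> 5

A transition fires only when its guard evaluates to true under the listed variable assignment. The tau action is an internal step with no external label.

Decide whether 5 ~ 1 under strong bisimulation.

Refine partition for ~:
  π0 = {{0,1,2,3,4,5,6}}
  π1 = {{0},{1,3,5,6},{2},{4}}
  π2 = {{0},{1,5},{2},{3},{4},{6}}
Fixed point at round 3; 6 class(es).
[5]={1,5}  [1]={1,5}

Answer: BISIMILAR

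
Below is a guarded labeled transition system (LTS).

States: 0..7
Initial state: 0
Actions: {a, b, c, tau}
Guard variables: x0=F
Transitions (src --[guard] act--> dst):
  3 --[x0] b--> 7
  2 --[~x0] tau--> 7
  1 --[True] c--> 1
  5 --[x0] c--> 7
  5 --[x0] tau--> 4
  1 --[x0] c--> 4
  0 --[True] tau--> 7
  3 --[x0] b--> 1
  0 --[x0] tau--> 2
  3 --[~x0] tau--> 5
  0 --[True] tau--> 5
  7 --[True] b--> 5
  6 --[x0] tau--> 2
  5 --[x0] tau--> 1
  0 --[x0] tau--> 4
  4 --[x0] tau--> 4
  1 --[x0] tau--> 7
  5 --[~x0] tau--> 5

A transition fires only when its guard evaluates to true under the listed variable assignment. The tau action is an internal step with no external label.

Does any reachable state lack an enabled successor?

R = {0,5,7}
  0: tau→5  tau→7  [deg 2]
  5: tau→5  [deg 1]
  7: b→5  [deg 1]

Answer: DEADLOCK-FREE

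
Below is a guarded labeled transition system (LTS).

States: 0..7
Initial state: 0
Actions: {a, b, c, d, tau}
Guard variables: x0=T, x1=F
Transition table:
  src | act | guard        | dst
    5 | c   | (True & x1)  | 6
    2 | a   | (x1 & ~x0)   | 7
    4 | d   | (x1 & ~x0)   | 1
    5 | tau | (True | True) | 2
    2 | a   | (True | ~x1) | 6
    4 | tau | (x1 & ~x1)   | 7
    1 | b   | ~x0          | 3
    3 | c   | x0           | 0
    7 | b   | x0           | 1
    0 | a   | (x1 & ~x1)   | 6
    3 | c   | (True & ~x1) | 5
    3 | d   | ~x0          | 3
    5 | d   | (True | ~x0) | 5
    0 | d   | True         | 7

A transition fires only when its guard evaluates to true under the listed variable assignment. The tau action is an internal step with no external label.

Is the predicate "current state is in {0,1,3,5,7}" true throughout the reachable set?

Answer: INVARIANT HOLDS

Analysis:
Inv-set: {0,1,3,5,7}
Reachable = {0,1,7}
  0: ok
  1: ok
  7: ok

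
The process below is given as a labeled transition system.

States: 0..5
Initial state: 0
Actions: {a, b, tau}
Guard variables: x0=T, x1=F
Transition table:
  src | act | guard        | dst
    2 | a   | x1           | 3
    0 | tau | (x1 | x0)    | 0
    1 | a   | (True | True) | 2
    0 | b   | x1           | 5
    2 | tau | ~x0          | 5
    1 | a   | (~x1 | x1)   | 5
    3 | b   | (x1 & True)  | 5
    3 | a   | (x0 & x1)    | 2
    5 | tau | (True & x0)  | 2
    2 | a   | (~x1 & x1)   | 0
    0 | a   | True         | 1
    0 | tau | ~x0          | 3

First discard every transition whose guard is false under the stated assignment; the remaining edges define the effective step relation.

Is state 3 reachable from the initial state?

Guard filter leaves 5 enabled edge(s).
Layer 0: {0}
Layer 1: {1}  total {0,1}
Layer 2: {2,5}  total {0,1,2,5}
Reachable = {0,1,2,5}

Answer: UNREACHABLE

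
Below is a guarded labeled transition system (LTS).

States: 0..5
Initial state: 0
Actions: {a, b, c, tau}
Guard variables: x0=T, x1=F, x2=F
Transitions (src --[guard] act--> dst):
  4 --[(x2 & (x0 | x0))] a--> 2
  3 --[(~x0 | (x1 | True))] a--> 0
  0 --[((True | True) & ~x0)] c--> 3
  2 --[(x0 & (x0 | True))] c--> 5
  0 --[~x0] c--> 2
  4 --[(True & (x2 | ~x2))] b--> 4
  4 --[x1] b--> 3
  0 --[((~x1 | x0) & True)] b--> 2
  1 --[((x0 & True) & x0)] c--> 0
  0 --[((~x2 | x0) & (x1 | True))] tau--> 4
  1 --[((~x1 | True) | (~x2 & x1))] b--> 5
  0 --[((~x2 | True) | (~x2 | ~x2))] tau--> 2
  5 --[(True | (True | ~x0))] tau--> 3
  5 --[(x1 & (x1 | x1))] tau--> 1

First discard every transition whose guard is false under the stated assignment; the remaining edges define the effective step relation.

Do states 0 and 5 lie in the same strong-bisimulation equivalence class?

Answer: NOT BISIMILAR

Working:
Bisimulation quotient by refinement:
  π0 = {{0,1,2,3,4,5}}
  π1 = {{0},{1},{2},{3},{4},{5}}
6 equivalence class(es) (converged in 2)
class of 0: {0}; class of 5: {5}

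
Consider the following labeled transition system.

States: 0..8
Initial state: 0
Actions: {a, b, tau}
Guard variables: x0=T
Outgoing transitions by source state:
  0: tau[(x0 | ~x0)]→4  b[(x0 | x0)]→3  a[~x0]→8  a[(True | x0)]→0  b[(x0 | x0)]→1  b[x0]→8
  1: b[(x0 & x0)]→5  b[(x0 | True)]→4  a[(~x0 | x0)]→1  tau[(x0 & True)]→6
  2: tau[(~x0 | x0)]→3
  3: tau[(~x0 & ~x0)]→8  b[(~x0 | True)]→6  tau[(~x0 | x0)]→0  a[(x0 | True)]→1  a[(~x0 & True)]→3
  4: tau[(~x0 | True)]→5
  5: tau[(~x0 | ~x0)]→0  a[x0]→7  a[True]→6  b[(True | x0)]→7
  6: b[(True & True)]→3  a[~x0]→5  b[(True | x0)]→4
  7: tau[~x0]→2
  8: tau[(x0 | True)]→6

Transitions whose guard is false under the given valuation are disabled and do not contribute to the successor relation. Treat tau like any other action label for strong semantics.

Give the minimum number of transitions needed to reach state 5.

Layered search for 5:
  L0 = {0}
  L1 = {1,3,4,8}
  L2 = {5,6}
5 enters at depth 2; path b·b

Answer: 2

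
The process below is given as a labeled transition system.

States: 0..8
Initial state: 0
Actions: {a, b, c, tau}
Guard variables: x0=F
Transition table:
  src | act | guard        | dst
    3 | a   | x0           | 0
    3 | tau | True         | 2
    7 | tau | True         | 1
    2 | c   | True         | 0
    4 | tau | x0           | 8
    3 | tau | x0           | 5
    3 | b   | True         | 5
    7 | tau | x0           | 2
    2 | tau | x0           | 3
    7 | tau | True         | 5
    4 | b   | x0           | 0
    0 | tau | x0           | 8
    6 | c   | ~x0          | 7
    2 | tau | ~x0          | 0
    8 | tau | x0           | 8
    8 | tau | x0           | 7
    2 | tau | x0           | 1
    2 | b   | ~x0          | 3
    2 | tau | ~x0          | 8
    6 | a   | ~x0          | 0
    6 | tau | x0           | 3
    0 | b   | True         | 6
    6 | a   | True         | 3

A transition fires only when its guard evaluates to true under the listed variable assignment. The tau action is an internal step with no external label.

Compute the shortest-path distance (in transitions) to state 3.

Answer: 2

Trace:
Breadth-first toward 3:
  Layer 0: {0}
  Layer 1: {6}
  Layer 2: {3,7}
3 enters at depth 2; path b·a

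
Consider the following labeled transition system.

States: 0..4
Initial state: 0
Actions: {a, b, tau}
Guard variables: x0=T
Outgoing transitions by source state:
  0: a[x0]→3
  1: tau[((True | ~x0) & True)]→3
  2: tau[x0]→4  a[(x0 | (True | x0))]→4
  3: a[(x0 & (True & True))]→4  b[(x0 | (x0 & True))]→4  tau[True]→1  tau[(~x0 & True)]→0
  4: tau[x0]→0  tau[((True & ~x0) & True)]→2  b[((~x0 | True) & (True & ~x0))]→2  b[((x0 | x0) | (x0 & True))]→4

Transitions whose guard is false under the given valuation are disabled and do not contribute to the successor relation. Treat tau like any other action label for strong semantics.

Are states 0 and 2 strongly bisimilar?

Answer: NOT BISIMILAR

Analysis:
Bisimulation quotient by refinement:
  π0 = {{0,1,2,3,4}}
  π1 = {{0},{1},{2},{3},{4}}
5 equivalence class(es) (converged in 2)
class of 0: {0}; class of 2: {2}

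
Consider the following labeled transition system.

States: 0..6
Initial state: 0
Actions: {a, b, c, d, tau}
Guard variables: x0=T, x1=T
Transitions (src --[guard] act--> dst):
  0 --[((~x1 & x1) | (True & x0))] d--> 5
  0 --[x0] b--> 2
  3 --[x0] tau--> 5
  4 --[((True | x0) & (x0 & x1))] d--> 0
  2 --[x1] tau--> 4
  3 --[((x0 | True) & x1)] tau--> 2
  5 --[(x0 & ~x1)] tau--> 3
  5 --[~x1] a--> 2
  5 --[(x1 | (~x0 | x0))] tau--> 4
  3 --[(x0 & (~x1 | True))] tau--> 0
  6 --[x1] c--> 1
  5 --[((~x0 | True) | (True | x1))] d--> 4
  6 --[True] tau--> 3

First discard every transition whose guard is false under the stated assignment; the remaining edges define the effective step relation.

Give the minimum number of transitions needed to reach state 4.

Layered search for 4:
  depth 0: {0}
  depth 1: {2,5}
  depth 2: {4}
4 enters at depth 2; path b·tau

Answer: 2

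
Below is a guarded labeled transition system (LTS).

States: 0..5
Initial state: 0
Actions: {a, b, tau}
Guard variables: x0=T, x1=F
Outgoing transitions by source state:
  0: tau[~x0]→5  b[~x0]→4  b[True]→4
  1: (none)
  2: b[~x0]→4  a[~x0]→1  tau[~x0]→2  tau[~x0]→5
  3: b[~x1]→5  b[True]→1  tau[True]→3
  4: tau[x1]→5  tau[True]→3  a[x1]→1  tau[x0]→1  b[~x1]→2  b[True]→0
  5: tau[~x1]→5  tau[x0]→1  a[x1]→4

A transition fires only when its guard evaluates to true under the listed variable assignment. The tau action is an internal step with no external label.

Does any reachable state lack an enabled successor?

Reach set: {0,1,2,3,4,5}
  0: b→4  [1 out]
  1: ∅  [deadlock]
  2: ∅  [deadlock]
  3: b→1  b→5  tau→3  [3 out]
  4: b→0  b→2  tau→1  tau→3  [4 out]
  5: tau→1  tau→5  [2 out]
witness 1: b·tau

Answer: DEADLOCK at state 1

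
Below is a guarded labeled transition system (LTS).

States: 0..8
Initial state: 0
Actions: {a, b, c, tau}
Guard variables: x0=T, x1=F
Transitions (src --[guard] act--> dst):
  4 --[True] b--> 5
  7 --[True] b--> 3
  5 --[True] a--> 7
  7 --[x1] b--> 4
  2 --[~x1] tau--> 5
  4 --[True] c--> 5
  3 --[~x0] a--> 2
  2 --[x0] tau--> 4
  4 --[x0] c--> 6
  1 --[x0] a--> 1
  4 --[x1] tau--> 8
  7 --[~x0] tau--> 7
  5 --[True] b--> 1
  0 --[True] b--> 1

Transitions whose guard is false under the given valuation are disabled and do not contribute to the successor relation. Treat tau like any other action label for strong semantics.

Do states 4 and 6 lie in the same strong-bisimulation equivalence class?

Bisimulation quotient by refinement:
  P[0] = {{0,1,2,3,4,5,6,7,8}}
  P[1] = {{0,7},{1},{2},{3,6,8},{4},{5}}
  P[2] = {{0},{1},{2},{3,6,8},{4},{5},{7}}
Fixed point at round 3; 7 class(es).
class of 4: {4}; class of 6: {3,6,8}

Answer: NOT BISIMILAR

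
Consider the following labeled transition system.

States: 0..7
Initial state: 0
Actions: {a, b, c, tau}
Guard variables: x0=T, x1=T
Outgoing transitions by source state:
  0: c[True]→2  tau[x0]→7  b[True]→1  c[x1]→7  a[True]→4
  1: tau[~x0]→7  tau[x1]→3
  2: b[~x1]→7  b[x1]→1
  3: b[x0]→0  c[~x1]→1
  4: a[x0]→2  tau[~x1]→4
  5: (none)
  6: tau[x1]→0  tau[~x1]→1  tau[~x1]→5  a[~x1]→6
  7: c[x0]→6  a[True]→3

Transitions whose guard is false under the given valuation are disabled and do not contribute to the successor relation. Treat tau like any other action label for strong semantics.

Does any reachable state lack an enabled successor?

Answer: DEADLOCK-FREE

Analysis:
R = {0,1,2,3,4,6,7}
  0: a→4  b→1  c→2  c→7  tau→7  [5 exit(s)]
  1: tau→3  [1 exit(s)]
  2: b→1  [1 exit(s)]
  3: b→0  [1 exit(s)]
  4: a→2  [1 exit(s)]
  6: tau→0  [1 exit(s)]
  7: a→3  c→6  [2 exit(s)]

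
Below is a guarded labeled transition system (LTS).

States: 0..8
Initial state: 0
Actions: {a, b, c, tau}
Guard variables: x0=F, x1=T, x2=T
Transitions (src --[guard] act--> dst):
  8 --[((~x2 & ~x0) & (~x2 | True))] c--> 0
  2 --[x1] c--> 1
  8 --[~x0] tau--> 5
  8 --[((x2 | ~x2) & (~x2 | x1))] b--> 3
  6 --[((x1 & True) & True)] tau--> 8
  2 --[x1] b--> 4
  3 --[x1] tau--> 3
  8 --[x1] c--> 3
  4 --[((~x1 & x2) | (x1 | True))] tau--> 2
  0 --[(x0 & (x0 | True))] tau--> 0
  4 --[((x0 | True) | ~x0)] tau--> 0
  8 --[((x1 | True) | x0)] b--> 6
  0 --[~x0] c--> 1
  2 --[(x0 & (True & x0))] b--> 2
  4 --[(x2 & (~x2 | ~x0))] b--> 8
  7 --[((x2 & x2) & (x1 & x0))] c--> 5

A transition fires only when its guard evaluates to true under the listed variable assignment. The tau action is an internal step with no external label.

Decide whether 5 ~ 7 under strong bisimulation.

Bisimulation quotient by refinement:
  round 0: {{0,1,2,3,4,5,6,7,8}}
  round 1: {{0},{1,5,7},{2},{3,6},{4},{8}}
  round 2: {{0},{1,5,7},{2},{3},{4},{6},{8}}
stable after 3 split(s): 7 block(s)
class of 5: {1,5,7}; class of 7: {1,5,7}

Answer: BISIMILAR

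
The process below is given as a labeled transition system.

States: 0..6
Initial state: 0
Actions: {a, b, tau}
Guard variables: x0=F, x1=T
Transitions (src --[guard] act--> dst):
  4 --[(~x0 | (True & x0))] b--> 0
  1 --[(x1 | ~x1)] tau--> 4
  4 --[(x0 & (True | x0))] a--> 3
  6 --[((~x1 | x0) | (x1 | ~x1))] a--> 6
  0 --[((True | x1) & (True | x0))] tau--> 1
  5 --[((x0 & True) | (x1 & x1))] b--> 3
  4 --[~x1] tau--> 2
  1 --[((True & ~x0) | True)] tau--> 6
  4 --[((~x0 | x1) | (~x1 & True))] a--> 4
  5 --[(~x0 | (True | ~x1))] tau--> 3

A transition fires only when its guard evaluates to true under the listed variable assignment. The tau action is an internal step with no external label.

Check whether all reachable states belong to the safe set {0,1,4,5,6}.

Allowed set {0,1,4,5,6}
R = {0,1,4,6}
  0: safe
  1: safe
  4: safe
  6: safe

Answer: INVARIANT HOLDS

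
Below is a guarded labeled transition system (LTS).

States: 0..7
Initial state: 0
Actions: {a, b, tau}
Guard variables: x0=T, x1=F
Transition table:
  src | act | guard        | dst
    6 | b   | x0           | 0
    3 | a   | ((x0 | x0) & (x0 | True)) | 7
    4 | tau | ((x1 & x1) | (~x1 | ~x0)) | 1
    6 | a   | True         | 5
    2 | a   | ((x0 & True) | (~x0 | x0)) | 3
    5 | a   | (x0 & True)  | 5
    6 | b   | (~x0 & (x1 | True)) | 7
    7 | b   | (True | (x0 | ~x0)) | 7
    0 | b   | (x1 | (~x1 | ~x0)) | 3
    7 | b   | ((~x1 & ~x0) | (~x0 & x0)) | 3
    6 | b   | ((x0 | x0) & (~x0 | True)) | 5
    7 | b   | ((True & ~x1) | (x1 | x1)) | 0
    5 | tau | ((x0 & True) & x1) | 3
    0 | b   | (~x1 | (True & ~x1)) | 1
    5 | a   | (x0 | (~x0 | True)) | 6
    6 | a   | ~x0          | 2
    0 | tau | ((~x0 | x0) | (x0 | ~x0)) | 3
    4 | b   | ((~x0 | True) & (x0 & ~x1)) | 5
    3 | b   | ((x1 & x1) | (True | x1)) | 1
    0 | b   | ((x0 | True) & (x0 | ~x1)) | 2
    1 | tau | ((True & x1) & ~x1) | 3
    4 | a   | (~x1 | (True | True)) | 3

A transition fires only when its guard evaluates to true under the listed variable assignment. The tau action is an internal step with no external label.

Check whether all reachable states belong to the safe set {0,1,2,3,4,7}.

Allowed set {0,1,2,3,4,7}
Reachable = {0,1,2,3,7}
  0: ✓
  1: ✓
  2: ✓
  3: ✓
  7: ✓

Answer: INVARIANT HOLDS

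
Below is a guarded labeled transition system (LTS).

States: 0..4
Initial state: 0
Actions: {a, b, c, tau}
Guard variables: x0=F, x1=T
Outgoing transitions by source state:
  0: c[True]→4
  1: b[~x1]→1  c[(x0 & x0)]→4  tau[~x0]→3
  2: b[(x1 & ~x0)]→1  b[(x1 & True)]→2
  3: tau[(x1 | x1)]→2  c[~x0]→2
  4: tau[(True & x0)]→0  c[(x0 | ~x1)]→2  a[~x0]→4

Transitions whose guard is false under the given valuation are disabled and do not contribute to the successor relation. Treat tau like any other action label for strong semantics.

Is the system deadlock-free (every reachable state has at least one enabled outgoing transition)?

Answer: DEADLOCK-FREE

Trace:
R = {0,4}
  0: c→4  [deg 1]
  4: a→4  [deg 1]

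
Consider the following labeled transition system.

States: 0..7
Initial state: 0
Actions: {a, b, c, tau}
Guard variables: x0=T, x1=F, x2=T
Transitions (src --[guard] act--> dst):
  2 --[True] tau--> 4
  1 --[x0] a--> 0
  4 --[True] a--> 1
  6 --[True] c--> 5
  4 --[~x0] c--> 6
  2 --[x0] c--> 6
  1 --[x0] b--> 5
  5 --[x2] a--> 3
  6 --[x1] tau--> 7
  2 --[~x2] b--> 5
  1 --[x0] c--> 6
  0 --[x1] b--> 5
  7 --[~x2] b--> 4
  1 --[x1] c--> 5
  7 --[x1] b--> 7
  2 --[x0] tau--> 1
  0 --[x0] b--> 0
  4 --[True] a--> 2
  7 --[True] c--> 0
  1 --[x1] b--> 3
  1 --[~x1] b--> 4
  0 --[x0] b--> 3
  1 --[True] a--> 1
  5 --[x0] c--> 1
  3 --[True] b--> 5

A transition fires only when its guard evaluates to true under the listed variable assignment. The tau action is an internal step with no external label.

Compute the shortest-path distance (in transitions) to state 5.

Layered search for 5:
  Layer 0: {0}
  Layer 1: {3}
  Layer 2: {5}
first hit 5 at d=2 via b·b

Answer: 2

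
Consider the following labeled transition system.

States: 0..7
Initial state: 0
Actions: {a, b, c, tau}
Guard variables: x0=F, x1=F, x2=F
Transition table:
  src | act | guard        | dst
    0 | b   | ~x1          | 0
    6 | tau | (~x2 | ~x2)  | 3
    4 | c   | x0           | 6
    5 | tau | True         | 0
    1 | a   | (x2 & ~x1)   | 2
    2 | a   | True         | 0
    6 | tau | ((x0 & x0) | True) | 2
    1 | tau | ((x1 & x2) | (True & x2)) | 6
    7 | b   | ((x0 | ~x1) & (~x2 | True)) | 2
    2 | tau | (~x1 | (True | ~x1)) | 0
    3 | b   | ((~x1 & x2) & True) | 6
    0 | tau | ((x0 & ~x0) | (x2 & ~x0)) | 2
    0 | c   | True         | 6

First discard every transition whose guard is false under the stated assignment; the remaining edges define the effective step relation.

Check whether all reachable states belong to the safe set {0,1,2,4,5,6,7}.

Allowed set {0,1,2,4,5,6,7}
R = {0,2,3,6}
  0: safe
  2: safe
  3: ✗ unsafe
  6: safe
witness against invariant: c·tau → 3

Answer: INVARIANT VIOLATED at state 3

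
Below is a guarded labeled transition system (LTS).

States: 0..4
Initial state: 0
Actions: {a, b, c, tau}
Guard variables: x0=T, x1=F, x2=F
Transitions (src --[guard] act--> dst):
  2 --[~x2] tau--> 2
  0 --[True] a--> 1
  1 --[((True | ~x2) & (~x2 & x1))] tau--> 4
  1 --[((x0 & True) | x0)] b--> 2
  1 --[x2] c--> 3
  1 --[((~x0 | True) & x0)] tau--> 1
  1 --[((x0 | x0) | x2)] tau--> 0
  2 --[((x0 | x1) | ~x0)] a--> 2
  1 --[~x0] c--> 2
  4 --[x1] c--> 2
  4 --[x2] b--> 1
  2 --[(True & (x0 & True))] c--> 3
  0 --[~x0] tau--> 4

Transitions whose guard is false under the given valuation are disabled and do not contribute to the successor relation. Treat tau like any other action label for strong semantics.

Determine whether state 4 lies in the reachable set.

After dropping false guards: 7 live edges.
L0 = {0}
L1 = {1}  cumulative {0,1}
L2 = {2}  cumulative {0,1,2}
L3 = {3}  cumulative {0,1,2,3}
Reach set: {0,1,2,3}

Answer: UNREACHABLE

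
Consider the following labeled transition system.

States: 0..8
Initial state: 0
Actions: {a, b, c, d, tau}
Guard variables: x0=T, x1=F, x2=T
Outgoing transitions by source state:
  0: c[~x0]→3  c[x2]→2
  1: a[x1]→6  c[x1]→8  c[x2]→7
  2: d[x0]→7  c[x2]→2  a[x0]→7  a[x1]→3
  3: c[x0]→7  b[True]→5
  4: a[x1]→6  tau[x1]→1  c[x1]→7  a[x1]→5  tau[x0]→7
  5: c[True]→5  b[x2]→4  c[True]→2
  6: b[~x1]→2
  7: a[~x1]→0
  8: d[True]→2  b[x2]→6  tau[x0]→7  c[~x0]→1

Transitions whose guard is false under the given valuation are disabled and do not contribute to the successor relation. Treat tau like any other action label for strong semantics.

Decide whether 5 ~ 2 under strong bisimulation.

Answer: NOT BISIMILAR

Working:
Compute ~ classes (split until stable):
  P[0] = {{0,1,2,3,4,5,6,7,8}}
  P[1] = {{0,1},{2},{3,5},{4},{6},{7},{8}}
  P[2] = {{0},{1},{2},{3},{4},{5},{6},{7},{8}}
Fixed point at round 3; 9 class(es).
5∈{5}, 2∈{2}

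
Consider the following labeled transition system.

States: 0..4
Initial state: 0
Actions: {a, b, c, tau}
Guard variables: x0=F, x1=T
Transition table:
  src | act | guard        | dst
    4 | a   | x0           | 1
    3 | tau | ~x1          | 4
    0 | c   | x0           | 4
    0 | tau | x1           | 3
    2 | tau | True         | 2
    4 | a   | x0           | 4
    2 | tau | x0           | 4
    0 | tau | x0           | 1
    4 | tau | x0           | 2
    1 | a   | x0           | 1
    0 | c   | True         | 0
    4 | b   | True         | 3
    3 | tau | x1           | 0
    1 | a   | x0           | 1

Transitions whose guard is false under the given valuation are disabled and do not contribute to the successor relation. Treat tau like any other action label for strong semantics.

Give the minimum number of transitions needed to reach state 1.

BFS to 1:
  Layer 0: {0}
  Layer 1: {3}
1 never appears.

Answer: UNREACHABLE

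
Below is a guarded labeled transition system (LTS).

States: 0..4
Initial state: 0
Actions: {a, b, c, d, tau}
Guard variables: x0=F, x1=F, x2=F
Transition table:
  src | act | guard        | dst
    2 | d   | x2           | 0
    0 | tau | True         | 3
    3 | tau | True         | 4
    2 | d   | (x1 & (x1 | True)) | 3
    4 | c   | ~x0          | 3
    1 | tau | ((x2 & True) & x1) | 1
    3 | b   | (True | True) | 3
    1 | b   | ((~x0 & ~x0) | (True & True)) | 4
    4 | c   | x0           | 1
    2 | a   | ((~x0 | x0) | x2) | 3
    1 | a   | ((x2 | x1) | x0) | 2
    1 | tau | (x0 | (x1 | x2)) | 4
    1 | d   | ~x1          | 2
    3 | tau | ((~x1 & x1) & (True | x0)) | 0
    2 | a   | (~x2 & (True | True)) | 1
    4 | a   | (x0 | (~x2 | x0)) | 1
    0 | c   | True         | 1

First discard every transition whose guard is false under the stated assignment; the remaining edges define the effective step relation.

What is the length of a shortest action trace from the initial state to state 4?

Breadth-first toward 4:
  depth 0: {0}
  depth 1: {1,3}
  depth 2: {2,4}
4 enters at depth 2; path c·b

Answer: 2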